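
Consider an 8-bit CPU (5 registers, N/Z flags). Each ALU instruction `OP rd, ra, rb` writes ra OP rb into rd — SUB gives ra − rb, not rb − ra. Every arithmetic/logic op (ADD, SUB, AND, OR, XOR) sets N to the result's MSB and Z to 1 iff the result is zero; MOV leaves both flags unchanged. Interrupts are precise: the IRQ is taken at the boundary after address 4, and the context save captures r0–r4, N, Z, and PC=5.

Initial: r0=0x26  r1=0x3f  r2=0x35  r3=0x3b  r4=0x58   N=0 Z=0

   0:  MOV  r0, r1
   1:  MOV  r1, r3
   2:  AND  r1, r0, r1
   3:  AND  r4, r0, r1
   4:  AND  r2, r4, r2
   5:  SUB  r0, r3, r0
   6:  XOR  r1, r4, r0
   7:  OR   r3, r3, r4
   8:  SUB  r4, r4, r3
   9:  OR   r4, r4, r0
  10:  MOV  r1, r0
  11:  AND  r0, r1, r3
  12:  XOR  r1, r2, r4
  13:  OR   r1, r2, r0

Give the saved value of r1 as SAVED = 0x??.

SAVED = 0x3b

after  0: r0=0x3f r1=0x3f r2=0x35 r3=0x3b r4=0x58  N=0 Z=0
after  1: r0=0x3f r1=0x3b r2=0x35 r3=0x3b r4=0x58  N=0 Z=0
after  2: r0=0x3f r1=0x3b r2=0x35 r3=0x3b r4=0x58  N=0 Z=0
after  3: r0=0x3f r1=0x3b r2=0x35 r3=0x3b r4=0x3b  N=0 Z=0
after  4: r0=0x3f r1=0x3b r2=0x31 r3=0x3b r4=0x3b  N=0 Z=0
-- IRQ taken; context saved, return-PC = 5 --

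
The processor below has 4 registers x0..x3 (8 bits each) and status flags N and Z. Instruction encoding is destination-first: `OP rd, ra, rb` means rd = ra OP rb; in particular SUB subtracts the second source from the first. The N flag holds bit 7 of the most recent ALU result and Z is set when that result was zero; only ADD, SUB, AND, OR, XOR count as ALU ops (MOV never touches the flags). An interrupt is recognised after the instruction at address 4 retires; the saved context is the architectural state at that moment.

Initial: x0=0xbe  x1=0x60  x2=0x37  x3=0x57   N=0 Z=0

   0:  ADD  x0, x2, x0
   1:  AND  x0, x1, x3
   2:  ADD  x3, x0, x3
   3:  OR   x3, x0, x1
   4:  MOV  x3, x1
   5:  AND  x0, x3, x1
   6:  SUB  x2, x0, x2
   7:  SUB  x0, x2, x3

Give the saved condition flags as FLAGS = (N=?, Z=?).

after  0: x0=0xf5 x1=0x60 x2=0x37 x3=0x57  N=1 Z=0
after  1: x0=0x40 x1=0x60 x2=0x37 x3=0x57  N=0 Z=0
after  2: x0=0x40 x1=0x60 x2=0x37 x3=0x97  N=1 Z=0
after  3: x0=0x40 x1=0x60 x2=0x37 x3=0x60  N=0 Z=0
after  4: x0=0x40 x1=0x60 x2=0x37 x3=0x60  N=0 Z=0
-- IRQ taken; context saved, return-PC = 5 --

FLAGS = (N=0, Z=0)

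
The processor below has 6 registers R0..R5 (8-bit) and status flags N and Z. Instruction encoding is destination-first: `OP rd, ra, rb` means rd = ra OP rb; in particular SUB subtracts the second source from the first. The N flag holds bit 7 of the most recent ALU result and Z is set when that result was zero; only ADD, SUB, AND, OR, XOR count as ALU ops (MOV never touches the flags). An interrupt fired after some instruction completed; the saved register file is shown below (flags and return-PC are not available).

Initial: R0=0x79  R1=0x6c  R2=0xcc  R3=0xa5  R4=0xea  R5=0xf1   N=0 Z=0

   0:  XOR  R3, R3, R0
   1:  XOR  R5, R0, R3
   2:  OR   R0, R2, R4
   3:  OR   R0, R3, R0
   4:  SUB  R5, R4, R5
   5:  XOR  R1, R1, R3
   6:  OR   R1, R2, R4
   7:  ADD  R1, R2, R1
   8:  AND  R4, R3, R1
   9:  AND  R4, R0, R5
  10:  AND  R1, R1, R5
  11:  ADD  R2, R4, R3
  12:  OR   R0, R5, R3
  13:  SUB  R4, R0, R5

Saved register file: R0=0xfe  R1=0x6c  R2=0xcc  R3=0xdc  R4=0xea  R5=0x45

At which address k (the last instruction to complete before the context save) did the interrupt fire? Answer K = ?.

after  0: R0=0x79 R1=0x6c R2=0xcc R3=0xdc R4=0xea R5=0xf1  N=1 Z=0
after  1: R0=0x79 R1=0x6c R2=0xcc R3=0xdc R4=0xea R5=0xa5  N=1 Z=0
after  2: R0=0xee R1=0x6c R2=0xcc R3=0xdc R4=0xea R5=0xa5  N=1 Z=0
after  3: R0=0xfe R1=0x6c R2=0xcc R3=0xdc R4=0xea R5=0xa5  N=1 Z=0
after  4: R0=0xfe R1=0x6c R2=0xcc R3=0xdc R4=0xea R5=0x45  N=0 Z=0
-- IRQ taken; context saved, return-PC = 5 --

K = 4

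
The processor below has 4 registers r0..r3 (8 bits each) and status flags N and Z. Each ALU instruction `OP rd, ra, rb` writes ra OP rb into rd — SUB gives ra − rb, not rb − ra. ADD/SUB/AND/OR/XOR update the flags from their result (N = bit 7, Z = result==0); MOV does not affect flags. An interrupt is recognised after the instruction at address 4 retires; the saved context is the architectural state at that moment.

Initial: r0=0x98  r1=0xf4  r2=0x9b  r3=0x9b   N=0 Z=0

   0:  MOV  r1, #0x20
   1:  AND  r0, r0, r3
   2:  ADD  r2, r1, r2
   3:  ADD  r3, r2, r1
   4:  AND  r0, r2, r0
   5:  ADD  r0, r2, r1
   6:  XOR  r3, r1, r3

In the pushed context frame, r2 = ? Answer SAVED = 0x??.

after  0: r0=0x98 r1=0x20 r2=0x9b r3=0x9b  N=0 Z=0
after  1: r0=0x98 r1=0x20 r2=0x9b r3=0x9b  N=1 Z=0
after  2: r0=0x98 r1=0x20 r2=0xbb r3=0x9b  N=1 Z=0
after  3: r0=0x98 r1=0x20 r2=0xbb r3=0xdb  N=1 Z=0
after  4: r0=0x98 r1=0x20 r2=0xbb r3=0xdb  N=1 Z=0
-- IRQ taken; context saved, return-PC = 5 --

SAVED = 0xbb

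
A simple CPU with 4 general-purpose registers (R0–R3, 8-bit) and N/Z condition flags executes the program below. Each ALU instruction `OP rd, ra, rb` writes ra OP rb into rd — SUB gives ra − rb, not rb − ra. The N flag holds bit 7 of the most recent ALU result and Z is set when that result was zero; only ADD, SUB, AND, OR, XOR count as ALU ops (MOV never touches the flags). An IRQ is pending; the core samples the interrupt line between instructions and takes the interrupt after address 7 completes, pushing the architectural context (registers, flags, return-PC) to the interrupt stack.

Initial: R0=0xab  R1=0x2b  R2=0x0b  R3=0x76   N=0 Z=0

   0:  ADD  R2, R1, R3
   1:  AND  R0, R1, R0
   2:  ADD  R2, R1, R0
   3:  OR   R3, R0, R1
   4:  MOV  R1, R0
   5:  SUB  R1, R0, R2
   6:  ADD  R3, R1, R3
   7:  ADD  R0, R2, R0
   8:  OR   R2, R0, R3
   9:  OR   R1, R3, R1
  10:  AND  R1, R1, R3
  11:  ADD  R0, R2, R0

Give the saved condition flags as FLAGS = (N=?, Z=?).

after  0: R0=0xab R1=0x2b R2=0xa1 R3=0x76  N=1 Z=0
after  1: R0=0x2b R1=0x2b R2=0xa1 R3=0x76  N=0 Z=0
after  2: R0=0x2b R1=0x2b R2=0x56 R3=0x76  N=0 Z=0
after  3: R0=0x2b R1=0x2b R2=0x56 R3=0x2b  N=0 Z=0
after  4: R0=0x2b R1=0x2b R2=0x56 R3=0x2b  N=0 Z=0
after  5: R0=0x2b R1=0xd5 R2=0x56 R3=0x2b  N=1 Z=0
after  6: R0=0x2b R1=0xd5 R2=0x56 R3=0x00  N=0 Z=1
after  7: R0=0x81 R1=0xd5 R2=0x56 R3=0x00  N=1 Z=0
-- IRQ taken; context saved, return-PC = 8 --

FLAGS = (N=1, Z=0)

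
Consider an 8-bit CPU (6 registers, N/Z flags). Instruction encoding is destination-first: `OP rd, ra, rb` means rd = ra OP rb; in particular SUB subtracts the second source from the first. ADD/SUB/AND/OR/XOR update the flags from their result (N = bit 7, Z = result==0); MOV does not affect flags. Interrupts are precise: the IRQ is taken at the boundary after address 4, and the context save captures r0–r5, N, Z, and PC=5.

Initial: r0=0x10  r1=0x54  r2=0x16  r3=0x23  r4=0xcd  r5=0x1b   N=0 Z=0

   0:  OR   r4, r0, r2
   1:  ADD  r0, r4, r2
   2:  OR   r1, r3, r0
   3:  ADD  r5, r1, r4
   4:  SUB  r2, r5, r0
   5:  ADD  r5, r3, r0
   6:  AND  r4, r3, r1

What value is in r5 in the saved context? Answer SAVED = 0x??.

SAVED = 0x45

after  0: r0=0x10 r1=0x54 r2=0x16 r3=0x23 r4=0x16 r5=0x1b  N=0 Z=0
after  1: r0=0x2c r1=0x54 r2=0x16 r3=0x23 r4=0x16 r5=0x1b  N=0 Z=0
after  2: r0=0x2c r1=0x2f r2=0x16 r3=0x23 r4=0x16 r5=0x1b  N=0 Z=0
after  3: r0=0x2c r1=0x2f r2=0x16 r3=0x23 r4=0x16 r5=0x45  N=0 Z=0
after  4: r0=0x2c r1=0x2f r2=0x19 r3=0x23 r4=0x16 r5=0x45  N=0 Z=0
-- IRQ taken; context saved, return-PC = 5 --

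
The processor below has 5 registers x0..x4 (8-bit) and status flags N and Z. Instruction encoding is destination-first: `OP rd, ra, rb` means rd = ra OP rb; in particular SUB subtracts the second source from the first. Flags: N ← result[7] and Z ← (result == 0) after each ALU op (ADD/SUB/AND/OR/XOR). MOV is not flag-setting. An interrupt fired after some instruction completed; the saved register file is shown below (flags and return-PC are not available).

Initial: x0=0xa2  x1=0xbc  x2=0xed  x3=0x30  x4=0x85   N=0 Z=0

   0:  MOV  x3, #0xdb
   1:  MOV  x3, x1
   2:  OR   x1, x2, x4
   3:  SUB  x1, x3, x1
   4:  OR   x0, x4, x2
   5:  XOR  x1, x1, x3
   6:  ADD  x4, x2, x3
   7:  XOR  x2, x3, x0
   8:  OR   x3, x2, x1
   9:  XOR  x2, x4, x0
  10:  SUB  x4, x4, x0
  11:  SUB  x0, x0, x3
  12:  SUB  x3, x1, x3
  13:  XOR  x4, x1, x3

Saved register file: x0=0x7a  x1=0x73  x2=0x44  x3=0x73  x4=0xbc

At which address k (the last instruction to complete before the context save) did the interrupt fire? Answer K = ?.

after  0: x0=0xa2 x1=0xbc x2=0xed x3=0xdb x4=0x85  N=0 Z=0
after  1: x0=0xa2 x1=0xbc x2=0xed x3=0xbc x4=0x85  N=0 Z=0
after  2: x0=0xa2 x1=0xed x2=0xed x3=0xbc x4=0x85  N=1 Z=0
after  3: x0=0xa2 x1=0xcf x2=0xed x3=0xbc x4=0x85  N=1 Z=0
after  4: x0=0xed x1=0xcf x2=0xed x3=0xbc x4=0x85  N=1 Z=0
after  5: x0=0xed x1=0x73 x2=0xed x3=0xbc x4=0x85  N=0 Z=0
after  6: x0=0xed x1=0x73 x2=0xed x3=0xbc x4=0xa9  N=1 Z=0
after  7: x0=0xed x1=0x73 x2=0x51 x3=0xbc x4=0xa9  N=0 Z=0
after  8: x0=0xed x1=0x73 x2=0x51 x3=0x73 x4=0xa9  N=0 Z=0
after  9: x0=0xed x1=0x73 x2=0x44 x3=0x73 x4=0xa9  N=0 Z=0
after 10: x0=0xed x1=0x73 x2=0x44 x3=0x73 x4=0xbc  N=1 Z=0
after 11: x0=0x7a x1=0x73 x2=0x44 x3=0x73 x4=0xbc  N=0 Z=0
-- IRQ taken; context saved, return-PC = 12 --

K = 11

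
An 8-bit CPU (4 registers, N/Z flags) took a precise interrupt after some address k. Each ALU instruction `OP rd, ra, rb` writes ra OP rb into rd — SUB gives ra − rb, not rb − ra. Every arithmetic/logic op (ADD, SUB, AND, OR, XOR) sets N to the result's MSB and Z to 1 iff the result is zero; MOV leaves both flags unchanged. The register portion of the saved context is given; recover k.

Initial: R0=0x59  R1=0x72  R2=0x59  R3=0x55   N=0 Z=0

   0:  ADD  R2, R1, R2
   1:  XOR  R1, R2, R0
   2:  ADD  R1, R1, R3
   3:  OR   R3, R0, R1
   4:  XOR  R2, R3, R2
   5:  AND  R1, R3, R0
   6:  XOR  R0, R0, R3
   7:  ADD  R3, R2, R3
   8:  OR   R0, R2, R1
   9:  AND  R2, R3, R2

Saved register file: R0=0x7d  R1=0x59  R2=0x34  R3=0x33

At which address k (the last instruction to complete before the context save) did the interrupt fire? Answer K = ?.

K = 8

after  0: R0=0x59 R1=0x72 R2=0xcb R3=0x55  N=1 Z=0
after  1: R0=0x59 R1=0x92 R2=0xcb R3=0x55  N=1 Z=0
after  2: R0=0x59 R1=0xe7 R2=0xcb R3=0x55  N=1 Z=0
after  3: R0=0x59 R1=0xe7 R2=0xcb R3=0xff  N=1 Z=0
after  4: R0=0x59 R1=0xe7 R2=0x34 R3=0xff  N=0 Z=0
after  5: R0=0x59 R1=0x59 R2=0x34 R3=0xff  N=0 Z=0
after  6: R0=0xa6 R1=0x59 R2=0x34 R3=0xff  N=1 Z=0
after  7: R0=0xa6 R1=0x59 R2=0x34 R3=0x33  N=0 Z=0
after  8: R0=0x7d R1=0x59 R2=0x34 R3=0x33  N=0 Z=0
-- IRQ taken; context saved, return-PC = 9 --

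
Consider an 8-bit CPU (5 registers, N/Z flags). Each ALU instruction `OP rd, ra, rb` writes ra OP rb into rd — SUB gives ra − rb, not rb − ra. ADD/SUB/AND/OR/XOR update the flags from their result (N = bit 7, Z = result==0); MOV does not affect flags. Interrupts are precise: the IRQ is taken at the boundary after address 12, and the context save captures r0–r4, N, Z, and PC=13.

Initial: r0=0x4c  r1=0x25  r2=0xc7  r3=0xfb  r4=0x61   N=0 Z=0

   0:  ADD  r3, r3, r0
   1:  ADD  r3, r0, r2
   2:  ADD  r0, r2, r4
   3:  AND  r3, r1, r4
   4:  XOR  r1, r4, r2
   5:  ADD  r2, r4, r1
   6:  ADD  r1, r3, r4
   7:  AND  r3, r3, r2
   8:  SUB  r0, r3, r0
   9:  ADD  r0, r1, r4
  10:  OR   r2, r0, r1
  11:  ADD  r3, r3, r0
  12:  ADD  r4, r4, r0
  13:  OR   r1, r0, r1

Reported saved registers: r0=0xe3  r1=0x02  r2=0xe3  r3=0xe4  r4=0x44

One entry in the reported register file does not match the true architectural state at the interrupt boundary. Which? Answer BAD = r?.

BAD = r1

after  0: r0=0x4c r1=0x25 r2=0xc7 r3=0x47 r4=0x61  N=0 Z=0
after  1: r0=0x4c r1=0x25 r2=0xc7 r3=0x13 r4=0x61  N=0 Z=0
after  2: r0=0x28 r1=0x25 r2=0xc7 r3=0x13 r4=0x61  N=0 Z=0
after  3: r0=0x28 r1=0x25 r2=0xc7 r3=0x21 r4=0x61  N=0 Z=0
after  4: r0=0x28 r1=0xa6 r2=0xc7 r3=0x21 r4=0x61  N=1 Z=0
after  5: r0=0x28 r1=0xa6 r2=0x07 r3=0x21 r4=0x61  N=0 Z=0
after  6: r0=0x28 r1=0x82 r2=0x07 r3=0x21 r4=0x61  N=1 Z=0
after  7: r0=0x28 r1=0x82 r2=0x07 r3=0x01 r4=0x61  N=0 Z=0
after  8: r0=0xd9 r1=0x82 r2=0x07 r3=0x01 r4=0x61  N=1 Z=0
after  9: r0=0xe3 r1=0x82 r2=0x07 r3=0x01 r4=0x61  N=1 Z=0
after 10: r0=0xe3 r1=0x82 r2=0xe3 r3=0x01 r4=0x61  N=1 Z=0
after 11: r0=0xe3 r1=0x82 r2=0xe3 r3=0xe4 r4=0x61  N=1 Z=0
after 12: r0=0xe3 r1=0x82 r2=0xe3 r3=0xe4 r4=0x44  N=0 Z=0
-- IRQ taken; context saved, return-PC = 13 --
mismatch: r1: reported 0x02 vs actual 0x82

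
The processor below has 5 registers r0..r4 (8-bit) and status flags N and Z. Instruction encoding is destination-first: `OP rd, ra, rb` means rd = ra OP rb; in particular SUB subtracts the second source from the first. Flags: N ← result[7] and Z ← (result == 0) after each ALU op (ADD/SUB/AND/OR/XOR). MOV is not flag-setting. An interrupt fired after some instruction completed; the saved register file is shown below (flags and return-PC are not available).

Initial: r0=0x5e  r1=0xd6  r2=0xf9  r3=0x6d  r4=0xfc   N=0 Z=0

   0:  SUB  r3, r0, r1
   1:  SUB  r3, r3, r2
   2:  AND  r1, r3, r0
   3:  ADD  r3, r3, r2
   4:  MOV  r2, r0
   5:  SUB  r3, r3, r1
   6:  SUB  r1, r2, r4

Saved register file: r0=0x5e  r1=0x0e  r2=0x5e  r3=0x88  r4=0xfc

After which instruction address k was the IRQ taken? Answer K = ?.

after  0: r0=0x5e r1=0xd6 r2=0xf9 r3=0x88 r4=0xfc  N=1 Z=0
after  1: r0=0x5e r1=0xd6 r2=0xf9 r3=0x8f r4=0xfc  N=1 Z=0
after  2: r0=0x5e r1=0x0e r2=0xf9 r3=0x8f r4=0xfc  N=0 Z=0
after  3: r0=0x5e r1=0x0e r2=0xf9 r3=0x88 r4=0xfc  N=1 Z=0
after  4: r0=0x5e r1=0x0e r2=0x5e r3=0x88 r4=0xfc  N=1 Z=0
-- IRQ taken; context saved, return-PC = 5 --

K = 4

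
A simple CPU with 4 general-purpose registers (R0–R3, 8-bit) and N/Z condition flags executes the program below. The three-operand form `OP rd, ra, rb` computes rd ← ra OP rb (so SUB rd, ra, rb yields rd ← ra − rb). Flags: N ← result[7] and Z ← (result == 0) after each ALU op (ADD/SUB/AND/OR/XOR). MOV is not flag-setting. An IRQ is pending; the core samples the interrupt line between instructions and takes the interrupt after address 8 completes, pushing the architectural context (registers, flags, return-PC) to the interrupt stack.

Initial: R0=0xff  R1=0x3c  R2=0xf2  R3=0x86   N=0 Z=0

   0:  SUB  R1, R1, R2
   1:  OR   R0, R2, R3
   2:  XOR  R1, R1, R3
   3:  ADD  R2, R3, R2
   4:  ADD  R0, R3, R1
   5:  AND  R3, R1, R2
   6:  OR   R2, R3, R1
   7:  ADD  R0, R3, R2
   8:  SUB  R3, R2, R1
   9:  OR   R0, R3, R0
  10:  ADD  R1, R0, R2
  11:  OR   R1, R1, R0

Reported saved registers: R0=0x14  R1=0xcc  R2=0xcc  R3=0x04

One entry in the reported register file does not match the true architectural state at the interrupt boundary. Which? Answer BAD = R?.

BAD = R3

after  0: R0=0xff R1=0x4a R2=0xf2 R3=0x86  N=0 Z=0
after  1: R0=0xf6 R1=0x4a R2=0xf2 R3=0x86  N=1 Z=0
after  2: R0=0xf6 R1=0xcc R2=0xf2 R3=0x86  N=1 Z=0
after  3: R0=0xf6 R1=0xcc R2=0x78 R3=0x86  N=0 Z=0
after  4: R0=0x52 R1=0xcc R2=0x78 R3=0x86  N=0 Z=0
after  5: R0=0x52 R1=0xcc R2=0x78 R3=0x48  N=0 Z=0
after  6: R0=0x52 R1=0xcc R2=0xcc R3=0x48  N=1 Z=0
after  7: R0=0x14 R1=0xcc R2=0xcc R3=0x48  N=0 Z=0
after  8: R0=0x14 R1=0xcc R2=0xcc R3=0x00  N=0 Z=1
-- IRQ taken; context saved, return-PC = 9 --
mismatch: R3: reported 0x04 vs actual 0x00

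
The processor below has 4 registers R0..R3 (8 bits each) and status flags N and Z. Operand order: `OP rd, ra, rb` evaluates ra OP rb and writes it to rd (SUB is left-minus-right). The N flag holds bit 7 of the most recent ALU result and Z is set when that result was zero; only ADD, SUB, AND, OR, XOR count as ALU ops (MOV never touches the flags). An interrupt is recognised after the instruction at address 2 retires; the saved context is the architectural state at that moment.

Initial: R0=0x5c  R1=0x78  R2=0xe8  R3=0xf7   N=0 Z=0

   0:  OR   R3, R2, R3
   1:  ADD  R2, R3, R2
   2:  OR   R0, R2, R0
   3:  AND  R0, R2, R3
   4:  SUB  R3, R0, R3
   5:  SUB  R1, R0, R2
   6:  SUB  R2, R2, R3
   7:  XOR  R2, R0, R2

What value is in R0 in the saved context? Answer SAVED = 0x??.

SAVED = 0xff

after  0: R0=0x5c R1=0x78 R2=0xe8 R3=0xff  N=1 Z=0
after  1: R0=0x5c R1=0x78 R2=0xe7 R3=0xff  N=1 Z=0
after  2: R0=0xff R1=0x78 R2=0xe7 R3=0xff  N=1 Z=0
-- IRQ taken; context saved, return-PC = 3 --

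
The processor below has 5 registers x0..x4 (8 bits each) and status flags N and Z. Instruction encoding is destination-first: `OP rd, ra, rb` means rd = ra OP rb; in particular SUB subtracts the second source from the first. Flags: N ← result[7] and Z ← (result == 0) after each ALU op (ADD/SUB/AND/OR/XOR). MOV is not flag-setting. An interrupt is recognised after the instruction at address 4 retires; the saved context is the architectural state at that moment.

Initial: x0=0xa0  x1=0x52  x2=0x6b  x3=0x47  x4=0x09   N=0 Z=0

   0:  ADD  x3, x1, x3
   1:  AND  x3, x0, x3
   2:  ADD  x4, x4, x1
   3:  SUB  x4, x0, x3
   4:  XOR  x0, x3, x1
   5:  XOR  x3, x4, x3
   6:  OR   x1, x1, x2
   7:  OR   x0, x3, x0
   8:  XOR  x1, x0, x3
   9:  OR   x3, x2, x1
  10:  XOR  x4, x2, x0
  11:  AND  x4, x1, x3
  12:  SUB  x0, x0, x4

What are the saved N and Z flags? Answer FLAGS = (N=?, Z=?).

FLAGS = (N=1, Z=0)

after  0: x0=0xa0 x1=0x52 x2=0x6b x3=0x99 x4=0x09  N=1 Z=0
after  1: x0=0xa0 x1=0x52 x2=0x6b x3=0x80 x4=0x09  N=1 Z=0
after  2: x0=0xa0 x1=0x52 x2=0x6b x3=0x80 x4=0x5b  N=0 Z=0
after  3: x0=0xa0 x1=0x52 x2=0x6b x3=0x80 x4=0x20  N=0 Z=0
after  4: x0=0xd2 x1=0x52 x2=0x6b x3=0x80 x4=0x20  N=1 Z=0
-- IRQ taken; context saved, return-PC = 5 --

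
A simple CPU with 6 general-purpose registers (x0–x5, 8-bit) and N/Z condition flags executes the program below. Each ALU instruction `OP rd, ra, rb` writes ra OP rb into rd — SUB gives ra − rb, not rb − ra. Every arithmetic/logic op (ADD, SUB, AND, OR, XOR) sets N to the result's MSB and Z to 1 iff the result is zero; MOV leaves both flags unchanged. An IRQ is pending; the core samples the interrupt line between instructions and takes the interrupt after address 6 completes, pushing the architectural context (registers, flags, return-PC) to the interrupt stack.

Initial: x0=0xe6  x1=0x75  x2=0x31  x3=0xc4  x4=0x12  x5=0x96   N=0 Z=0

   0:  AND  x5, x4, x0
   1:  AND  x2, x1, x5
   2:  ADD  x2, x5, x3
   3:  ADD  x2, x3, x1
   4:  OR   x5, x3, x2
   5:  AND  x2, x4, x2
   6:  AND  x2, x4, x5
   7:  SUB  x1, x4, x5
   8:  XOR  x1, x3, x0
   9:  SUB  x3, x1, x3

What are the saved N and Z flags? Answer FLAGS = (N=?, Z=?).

after  0: x0=0xe6 x1=0x75 x2=0x31 x3=0xc4 x4=0x12 x5=0x02  N=0 Z=0
after  1: x0=0xe6 x1=0x75 x2=0x00 x3=0xc4 x4=0x12 x5=0x02  N=0 Z=1
after  2: x0=0xe6 x1=0x75 x2=0xc6 x3=0xc4 x4=0x12 x5=0x02  N=1 Z=0
after  3: x0=0xe6 x1=0x75 x2=0x39 x3=0xc4 x4=0x12 x5=0x02  N=0 Z=0
after  4: x0=0xe6 x1=0x75 x2=0x39 x3=0xc4 x4=0x12 x5=0xfd  N=1 Z=0
after  5: x0=0xe6 x1=0x75 x2=0x10 x3=0xc4 x4=0x12 x5=0xfd  N=0 Z=0
after  6: x0=0xe6 x1=0x75 x2=0x10 x3=0xc4 x4=0x12 x5=0xfd  N=0 Z=0
-- IRQ taken; context saved, return-PC = 7 --

FLAGS = (N=0, Z=0)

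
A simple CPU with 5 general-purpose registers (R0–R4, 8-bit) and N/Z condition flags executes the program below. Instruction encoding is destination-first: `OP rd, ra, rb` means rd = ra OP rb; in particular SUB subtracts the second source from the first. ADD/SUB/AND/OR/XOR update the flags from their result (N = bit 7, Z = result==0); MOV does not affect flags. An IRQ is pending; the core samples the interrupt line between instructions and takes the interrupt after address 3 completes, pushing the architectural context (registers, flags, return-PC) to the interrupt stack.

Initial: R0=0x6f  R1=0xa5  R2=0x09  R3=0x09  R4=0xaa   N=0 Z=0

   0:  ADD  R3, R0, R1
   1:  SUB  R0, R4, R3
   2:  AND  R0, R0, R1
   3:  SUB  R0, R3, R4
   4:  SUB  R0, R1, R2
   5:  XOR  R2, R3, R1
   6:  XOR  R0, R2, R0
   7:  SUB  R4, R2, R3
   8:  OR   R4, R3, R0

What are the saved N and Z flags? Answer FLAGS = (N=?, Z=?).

after  0: R0=0x6f R1=0xa5 R2=0x09 R3=0x14 R4=0xaa  N=0 Z=0
after  1: R0=0x96 R1=0xa5 R2=0x09 R3=0x14 R4=0xaa  N=1 Z=0
after  2: R0=0x84 R1=0xa5 R2=0x09 R3=0x14 R4=0xaa  N=1 Z=0
after  3: R0=0x6a R1=0xa5 R2=0x09 R3=0x14 R4=0xaa  N=0 Z=0
-- IRQ taken; context saved, return-PC = 4 --

FLAGS = (N=0, Z=0)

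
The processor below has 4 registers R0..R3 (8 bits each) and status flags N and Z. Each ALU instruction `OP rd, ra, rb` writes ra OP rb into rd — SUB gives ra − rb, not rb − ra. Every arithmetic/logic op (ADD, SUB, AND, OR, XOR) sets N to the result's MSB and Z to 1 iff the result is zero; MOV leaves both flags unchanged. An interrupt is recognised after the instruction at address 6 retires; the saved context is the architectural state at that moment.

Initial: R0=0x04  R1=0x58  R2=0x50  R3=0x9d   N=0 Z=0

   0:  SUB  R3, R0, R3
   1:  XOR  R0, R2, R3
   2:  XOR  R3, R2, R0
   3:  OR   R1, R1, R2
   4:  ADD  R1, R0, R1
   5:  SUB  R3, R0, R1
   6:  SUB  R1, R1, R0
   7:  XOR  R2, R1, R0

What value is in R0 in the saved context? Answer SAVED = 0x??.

SAVED = 0x37

after  0: R0=0x04 R1=0x58 R2=0x50 R3=0x67  N=0 Z=0
after  1: R0=0x37 R1=0x58 R2=0x50 R3=0x67  N=0 Z=0
after  2: R0=0x37 R1=0x58 R2=0x50 R3=0x67  N=0 Z=0
after  3: R0=0x37 R1=0x58 R2=0x50 R3=0x67  N=0 Z=0
after  4: R0=0x37 R1=0x8f R2=0x50 R3=0x67  N=1 Z=0
after  5: R0=0x37 R1=0x8f R2=0x50 R3=0xa8  N=1 Z=0
after  6: R0=0x37 R1=0x58 R2=0x50 R3=0xa8  N=0 Z=0
-- IRQ taken; context saved, return-PC = 7 --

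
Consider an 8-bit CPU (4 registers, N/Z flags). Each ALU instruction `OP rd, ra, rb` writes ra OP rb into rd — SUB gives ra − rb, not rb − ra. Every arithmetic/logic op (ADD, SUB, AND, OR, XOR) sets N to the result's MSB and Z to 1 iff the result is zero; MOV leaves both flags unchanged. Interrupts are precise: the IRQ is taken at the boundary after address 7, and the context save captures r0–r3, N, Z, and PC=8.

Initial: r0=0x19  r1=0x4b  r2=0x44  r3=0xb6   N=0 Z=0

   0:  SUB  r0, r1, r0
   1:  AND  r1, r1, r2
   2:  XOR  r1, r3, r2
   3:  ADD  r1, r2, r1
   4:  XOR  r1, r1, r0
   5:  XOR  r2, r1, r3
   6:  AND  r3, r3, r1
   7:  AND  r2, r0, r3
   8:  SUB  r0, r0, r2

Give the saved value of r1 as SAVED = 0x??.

after  0: r0=0x32 r1=0x4b r2=0x44 r3=0xb6  N=0 Z=0
after  1: r0=0x32 r1=0x40 r2=0x44 r3=0xb6  N=0 Z=0
after  2: r0=0x32 r1=0xf2 r2=0x44 r3=0xb6  N=1 Z=0
after  3: r0=0x32 r1=0x36 r2=0x44 r3=0xb6  N=0 Z=0
after  4: r0=0x32 r1=0x04 r2=0x44 r3=0xb6  N=0 Z=0
after  5: r0=0x32 r1=0x04 r2=0xb2 r3=0xb6  N=1 Z=0
after  6: r0=0x32 r1=0x04 r2=0xb2 r3=0x04  N=0 Z=0
after  7: r0=0x32 r1=0x04 r2=0x00 r3=0x04  N=0 Z=1
-- IRQ taken; context saved, return-PC = 8 --

SAVED = 0x04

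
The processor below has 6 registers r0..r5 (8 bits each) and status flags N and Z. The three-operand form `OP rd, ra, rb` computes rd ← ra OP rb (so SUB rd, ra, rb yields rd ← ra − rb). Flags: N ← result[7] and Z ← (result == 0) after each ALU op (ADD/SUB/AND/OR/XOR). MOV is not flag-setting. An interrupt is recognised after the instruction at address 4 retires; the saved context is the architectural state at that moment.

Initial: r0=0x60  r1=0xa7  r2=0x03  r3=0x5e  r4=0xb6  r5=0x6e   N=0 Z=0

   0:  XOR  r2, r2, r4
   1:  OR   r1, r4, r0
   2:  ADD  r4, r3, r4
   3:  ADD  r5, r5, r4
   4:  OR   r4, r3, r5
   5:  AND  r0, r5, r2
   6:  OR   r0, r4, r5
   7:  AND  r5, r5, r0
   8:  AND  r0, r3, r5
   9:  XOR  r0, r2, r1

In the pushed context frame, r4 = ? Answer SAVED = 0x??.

SAVED = 0xde

after  0: r0=0x60 r1=0xa7 r2=0xb5 r3=0x5e r4=0xb6 r5=0x6e  N=1 Z=0
after  1: r0=0x60 r1=0xf6 r2=0xb5 r3=0x5e r4=0xb6 r5=0x6e  N=1 Z=0
after  2: r0=0x60 r1=0xf6 r2=0xb5 r3=0x5e r4=0x14 r5=0x6e  N=0 Z=0
after  3: r0=0x60 r1=0xf6 r2=0xb5 r3=0x5e r4=0x14 r5=0x82  N=1 Z=0
after  4: r0=0x60 r1=0xf6 r2=0xb5 r3=0x5e r4=0xde r5=0x82  N=1 Z=0
-- IRQ taken; context saved, return-PC = 5 --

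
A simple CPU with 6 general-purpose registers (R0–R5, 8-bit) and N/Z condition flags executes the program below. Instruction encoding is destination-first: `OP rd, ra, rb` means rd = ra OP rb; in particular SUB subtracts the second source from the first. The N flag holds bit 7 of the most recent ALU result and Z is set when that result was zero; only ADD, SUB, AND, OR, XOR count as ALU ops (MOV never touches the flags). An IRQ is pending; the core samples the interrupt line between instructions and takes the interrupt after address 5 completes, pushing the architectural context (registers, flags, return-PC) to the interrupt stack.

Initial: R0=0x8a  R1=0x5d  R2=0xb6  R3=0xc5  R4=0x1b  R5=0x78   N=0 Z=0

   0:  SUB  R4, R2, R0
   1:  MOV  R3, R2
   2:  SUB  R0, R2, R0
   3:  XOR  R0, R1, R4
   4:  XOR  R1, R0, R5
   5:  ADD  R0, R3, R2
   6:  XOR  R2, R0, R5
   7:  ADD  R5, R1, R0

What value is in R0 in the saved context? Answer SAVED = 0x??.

SAVED = 0x6c

after  0: R0=0x8a R1=0x5d R2=0xb6 R3=0xc5 R4=0x2c R5=0x78  N=0 Z=0
after  1: R0=0x8a R1=0x5d R2=0xb6 R3=0xb6 R4=0x2c R5=0x78  N=0 Z=0
after  2: R0=0x2c R1=0x5d R2=0xb6 R3=0xb6 R4=0x2c R5=0x78  N=0 Z=0
after  3: R0=0x71 R1=0x5d R2=0xb6 R3=0xb6 R4=0x2c R5=0x78  N=0 Z=0
after  4: R0=0x71 R1=0x09 R2=0xb6 R3=0xb6 R4=0x2c R5=0x78  N=0 Z=0
after  5: R0=0x6c R1=0x09 R2=0xb6 R3=0xb6 R4=0x2c R5=0x78  N=0 Z=0
-- IRQ taken; context saved, return-PC = 6 --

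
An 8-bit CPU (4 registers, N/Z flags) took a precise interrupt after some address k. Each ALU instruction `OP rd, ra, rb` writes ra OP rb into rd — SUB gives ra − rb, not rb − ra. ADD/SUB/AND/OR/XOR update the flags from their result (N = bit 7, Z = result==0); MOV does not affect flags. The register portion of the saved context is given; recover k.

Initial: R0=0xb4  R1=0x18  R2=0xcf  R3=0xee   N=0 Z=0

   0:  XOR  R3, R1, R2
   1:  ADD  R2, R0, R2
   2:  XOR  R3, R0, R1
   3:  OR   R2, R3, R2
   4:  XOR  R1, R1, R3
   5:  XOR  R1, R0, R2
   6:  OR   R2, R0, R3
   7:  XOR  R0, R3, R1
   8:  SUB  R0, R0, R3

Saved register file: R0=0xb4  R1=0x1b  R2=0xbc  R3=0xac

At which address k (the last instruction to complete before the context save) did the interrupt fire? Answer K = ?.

K = 6

after  0: R0=0xb4 R1=0x18 R2=0xcf R3=0xd7  N=1 Z=0
after  1: R0=0xb4 R1=0x18 R2=0x83 R3=0xd7  N=1 Z=0
after  2: R0=0xb4 R1=0x18 R2=0x83 R3=0xac  N=1 Z=0
after  3: R0=0xb4 R1=0x18 R2=0xaf R3=0xac  N=1 Z=0
after  4: R0=0xb4 R1=0xb4 R2=0xaf R3=0xac  N=1 Z=0
after  5: R0=0xb4 R1=0x1b R2=0xaf R3=0xac  N=0 Z=0
after  6: R0=0xb4 R1=0x1b R2=0xbc R3=0xac  N=1 Z=0
-- IRQ taken; context saved, return-PC = 7 --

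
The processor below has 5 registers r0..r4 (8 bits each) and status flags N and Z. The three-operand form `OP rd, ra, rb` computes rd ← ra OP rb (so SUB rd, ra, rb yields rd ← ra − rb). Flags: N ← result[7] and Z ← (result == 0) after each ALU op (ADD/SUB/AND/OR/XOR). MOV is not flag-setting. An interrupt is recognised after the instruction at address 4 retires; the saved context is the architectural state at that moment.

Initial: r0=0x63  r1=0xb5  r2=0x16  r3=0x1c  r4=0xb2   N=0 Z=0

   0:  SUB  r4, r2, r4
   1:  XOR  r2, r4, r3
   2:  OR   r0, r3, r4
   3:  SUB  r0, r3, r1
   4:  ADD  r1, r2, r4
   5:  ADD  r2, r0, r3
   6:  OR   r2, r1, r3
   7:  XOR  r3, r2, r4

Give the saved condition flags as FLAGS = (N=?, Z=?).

FLAGS = (N=1, Z=0)

after  0: r0=0x63 r1=0xb5 r2=0x16 r3=0x1c r4=0x64  N=0 Z=0
after  1: r0=0x63 r1=0xb5 r2=0x78 r3=0x1c r4=0x64  N=0 Z=0
after  2: r0=0x7c r1=0xb5 r2=0x78 r3=0x1c r4=0x64  N=0 Z=0
after  3: r0=0x67 r1=0xb5 r2=0x78 r3=0x1c r4=0x64  N=0 Z=0
after  4: r0=0x67 r1=0xdc r2=0x78 r3=0x1c r4=0x64  N=1 Z=0
-- IRQ taken; context saved, return-PC = 5 --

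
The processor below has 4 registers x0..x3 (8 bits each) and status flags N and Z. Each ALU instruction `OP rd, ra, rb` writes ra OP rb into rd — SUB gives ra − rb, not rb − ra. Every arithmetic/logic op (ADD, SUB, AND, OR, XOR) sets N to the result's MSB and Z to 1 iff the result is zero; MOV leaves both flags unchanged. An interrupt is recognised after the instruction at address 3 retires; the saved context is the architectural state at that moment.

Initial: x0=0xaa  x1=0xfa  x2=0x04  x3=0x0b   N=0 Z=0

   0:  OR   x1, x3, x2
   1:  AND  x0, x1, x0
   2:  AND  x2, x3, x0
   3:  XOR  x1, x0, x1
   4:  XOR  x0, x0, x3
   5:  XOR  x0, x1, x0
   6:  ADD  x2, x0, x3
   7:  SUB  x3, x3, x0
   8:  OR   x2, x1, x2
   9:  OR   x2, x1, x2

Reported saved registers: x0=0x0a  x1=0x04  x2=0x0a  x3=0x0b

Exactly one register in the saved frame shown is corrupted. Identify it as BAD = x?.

after  0: x0=0xaa x1=0x0f x2=0x04 x3=0x0b  N=0 Z=0
after  1: x0=0x0a x1=0x0f x2=0x04 x3=0x0b  N=0 Z=0
after  2: x0=0x0a x1=0x0f x2=0x0a x3=0x0b  N=0 Z=0
after  3: x0=0x0a x1=0x05 x2=0x0a x3=0x0b  N=0 Z=0
-- IRQ taken; context saved, return-PC = 4 --
mismatch: x1: reported 0x04 vs actual 0x05

BAD = x1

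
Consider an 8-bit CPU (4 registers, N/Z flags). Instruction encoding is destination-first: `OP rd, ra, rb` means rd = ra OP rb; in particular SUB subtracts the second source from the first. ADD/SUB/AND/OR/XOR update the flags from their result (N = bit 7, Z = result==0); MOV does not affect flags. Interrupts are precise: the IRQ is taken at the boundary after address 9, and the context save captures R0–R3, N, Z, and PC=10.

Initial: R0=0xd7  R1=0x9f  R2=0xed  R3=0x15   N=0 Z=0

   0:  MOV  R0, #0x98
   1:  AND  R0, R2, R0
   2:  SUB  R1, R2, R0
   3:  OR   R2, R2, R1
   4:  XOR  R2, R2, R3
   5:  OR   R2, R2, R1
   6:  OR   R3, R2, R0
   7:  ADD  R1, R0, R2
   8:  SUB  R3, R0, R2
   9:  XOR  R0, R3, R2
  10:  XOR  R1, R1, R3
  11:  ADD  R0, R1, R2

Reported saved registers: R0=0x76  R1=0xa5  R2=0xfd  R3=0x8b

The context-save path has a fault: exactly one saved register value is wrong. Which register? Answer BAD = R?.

BAD = R1

after  0: R0=0x98 R1=0x9f R2=0xed R3=0x15  N=0 Z=0
after  1: R0=0x88 R1=0x9f R2=0xed R3=0x15  N=1 Z=0
after  2: R0=0x88 R1=0x65 R2=0xed R3=0x15  N=0 Z=0
after  3: R0=0x88 R1=0x65 R2=0xed R3=0x15  N=1 Z=0
after  4: R0=0x88 R1=0x65 R2=0xf8 R3=0x15  N=1 Z=0
after  5: R0=0x88 R1=0x65 R2=0xfd R3=0x15  N=1 Z=0
after  6: R0=0x88 R1=0x65 R2=0xfd R3=0xfd  N=1 Z=0
after  7: R0=0x88 R1=0x85 R2=0xfd R3=0xfd  N=1 Z=0
after  8: R0=0x88 R1=0x85 R2=0xfd R3=0x8b  N=1 Z=0
after  9: R0=0x76 R1=0x85 R2=0xfd R3=0x8b  N=0 Z=0
-- IRQ taken; context saved, return-PC = 10 --
mismatch: R1: reported 0xa5 vs actual 0x85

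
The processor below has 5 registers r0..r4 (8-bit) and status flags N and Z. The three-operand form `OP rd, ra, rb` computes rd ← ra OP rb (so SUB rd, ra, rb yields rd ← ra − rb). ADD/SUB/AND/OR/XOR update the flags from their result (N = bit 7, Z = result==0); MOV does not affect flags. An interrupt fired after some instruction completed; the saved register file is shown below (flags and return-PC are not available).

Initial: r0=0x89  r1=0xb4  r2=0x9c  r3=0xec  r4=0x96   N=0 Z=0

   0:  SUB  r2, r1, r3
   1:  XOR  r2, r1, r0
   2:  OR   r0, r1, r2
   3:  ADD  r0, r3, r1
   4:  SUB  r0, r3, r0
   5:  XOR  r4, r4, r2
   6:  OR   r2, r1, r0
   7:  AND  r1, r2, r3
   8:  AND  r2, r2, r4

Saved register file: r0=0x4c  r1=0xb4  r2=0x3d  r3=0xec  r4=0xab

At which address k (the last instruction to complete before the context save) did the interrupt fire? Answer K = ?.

after  0: r0=0x89 r1=0xb4 r2=0xc8 r3=0xec r4=0x96  N=1 Z=0
after  1: r0=0x89 r1=0xb4 r2=0x3d r3=0xec r4=0x96  N=0 Z=0
after  2: r0=0xbd r1=0xb4 r2=0x3d r3=0xec r4=0x96  N=1 Z=0
after  3: r0=0xa0 r1=0xb4 r2=0x3d r3=0xec r4=0x96  N=1 Z=0
after  4: r0=0x4c r1=0xb4 r2=0x3d r3=0xec r4=0x96  N=0 Z=0
after  5: r0=0x4c r1=0xb4 r2=0x3d r3=0xec r4=0xab  N=1 Z=0
-- IRQ taken; context saved, return-PC = 6 --

K = 5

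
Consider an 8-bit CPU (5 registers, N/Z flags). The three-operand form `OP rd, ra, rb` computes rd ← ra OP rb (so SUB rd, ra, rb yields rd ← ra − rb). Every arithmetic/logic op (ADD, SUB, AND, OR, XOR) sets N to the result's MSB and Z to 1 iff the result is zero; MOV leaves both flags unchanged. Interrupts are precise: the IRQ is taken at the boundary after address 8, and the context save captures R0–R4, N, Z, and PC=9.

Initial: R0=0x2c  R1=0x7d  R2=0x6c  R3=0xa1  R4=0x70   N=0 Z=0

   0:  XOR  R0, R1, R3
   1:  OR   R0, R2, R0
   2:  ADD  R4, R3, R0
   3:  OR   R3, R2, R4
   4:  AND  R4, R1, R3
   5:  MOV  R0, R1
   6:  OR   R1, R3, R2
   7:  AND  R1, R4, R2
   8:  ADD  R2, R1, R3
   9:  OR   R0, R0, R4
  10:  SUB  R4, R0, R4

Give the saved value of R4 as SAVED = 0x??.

SAVED = 0x7d

after  0: R0=0xdc R1=0x7d R2=0x6c R3=0xa1 R4=0x70  N=1 Z=0
after  1: R0=0xfc R1=0x7d R2=0x6c R3=0xa1 R4=0x70  N=1 Z=0
after  2: R0=0xfc R1=0x7d R2=0x6c R3=0xa1 R4=0x9d  N=1 Z=0
after  3: R0=0xfc R1=0x7d R2=0x6c R3=0xfd R4=0x9d  N=1 Z=0
after  4: R0=0xfc R1=0x7d R2=0x6c R3=0xfd R4=0x7d  N=0 Z=0
after  5: R0=0x7d R1=0x7d R2=0x6c R3=0xfd R4=0x7d  N=0 Z=0
after  6: R0=0x7d R1=0xfd R2=0x6c R3=0xfd R4=0x7d  N=1 Z=0
after  7: R0=0x7d R1=0x6c R2=0x6c R3=0xfd R4=0x7d  N=0 Z=0
after  8: R0=0x7d R1=0x6c R2=0x69 R3=0xfd R4=0x7d  N=0 Z=0
-- IRQ taken; context saved, return-PC = 9 --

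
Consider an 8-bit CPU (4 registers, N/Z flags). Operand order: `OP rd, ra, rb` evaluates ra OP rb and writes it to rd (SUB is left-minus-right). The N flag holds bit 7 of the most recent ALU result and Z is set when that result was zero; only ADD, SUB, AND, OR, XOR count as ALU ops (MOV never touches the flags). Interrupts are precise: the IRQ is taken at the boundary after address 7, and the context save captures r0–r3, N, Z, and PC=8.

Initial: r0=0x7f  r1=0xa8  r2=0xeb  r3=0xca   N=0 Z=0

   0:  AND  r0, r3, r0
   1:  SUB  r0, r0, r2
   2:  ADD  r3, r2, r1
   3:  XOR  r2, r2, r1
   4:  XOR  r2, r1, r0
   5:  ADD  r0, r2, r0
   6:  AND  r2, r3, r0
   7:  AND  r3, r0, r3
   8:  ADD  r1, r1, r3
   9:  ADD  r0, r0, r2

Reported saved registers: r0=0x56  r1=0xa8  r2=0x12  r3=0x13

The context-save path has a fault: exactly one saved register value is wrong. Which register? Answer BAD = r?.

BAD = r3

after  0: r0=0x4a r1=0xa8 r2=0xeb r3=0xca  N=0 Z=0
after  1: r0=0x5f r1=0xa8 r2=0xeb r3=0xca  N=0 Z=0
after  2: r0=0x5f r1=0xa8 r2=0xeb r3=0x93  N=1 Z=0
after  3: r0=0x5f r1=0xa8 r2=0x43 r3=0x93  N=0 Z=0
after  4: r0=0x5f r1=0xa8 r2=0xf7 r3=0x93  N=1 Z=0
after  5: r0=0x56 r1=0xa8 r2=0xf7 r3=0x93  N=0 Z=0
after  6: r0=0x56 r1=0xa8 r2=0x12 r3=0x93  N=0 Z=0
after  7: r0=0x56 r1=0xa8 r2=0x12 r3=0x12  N=0 Z=0
-- IRQ taken; context saved, return-PC = 8 --
mismatch: r3: reported 0x13 vs actual 0x12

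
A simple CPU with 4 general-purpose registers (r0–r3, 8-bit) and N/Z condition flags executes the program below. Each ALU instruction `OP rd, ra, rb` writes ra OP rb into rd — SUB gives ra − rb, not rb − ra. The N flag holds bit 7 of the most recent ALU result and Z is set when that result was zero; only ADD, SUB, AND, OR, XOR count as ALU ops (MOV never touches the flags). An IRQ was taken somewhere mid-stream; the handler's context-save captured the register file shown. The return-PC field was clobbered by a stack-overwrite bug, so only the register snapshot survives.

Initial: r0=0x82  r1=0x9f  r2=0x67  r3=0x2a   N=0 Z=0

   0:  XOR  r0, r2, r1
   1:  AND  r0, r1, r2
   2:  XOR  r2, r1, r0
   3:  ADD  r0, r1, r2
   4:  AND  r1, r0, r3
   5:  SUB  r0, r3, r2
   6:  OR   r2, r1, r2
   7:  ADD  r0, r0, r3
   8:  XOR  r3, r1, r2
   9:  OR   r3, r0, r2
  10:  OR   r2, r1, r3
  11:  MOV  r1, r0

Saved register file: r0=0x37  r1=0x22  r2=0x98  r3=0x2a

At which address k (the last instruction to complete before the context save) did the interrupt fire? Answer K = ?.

K = 4

after  0: r0=0xf8 r1=0x9f r2=0x67 r3=0x2a  N=1 Z=0
after  1: r0=0x07 r1=0x9f r2=0x67 r3=0x2a  N=0 Z=0
after  2: r0=0x07 r1=0x9f r2=0x98 r3=0x2a  N=1 Z=0
after  3: r0=0x37 r1=0x9f r2=0x98 r3=0x2a  N=0 Z=0
after  4: r0=0x37 r1=0x22 r2=0x98 r3=0x2a  N=0 Z=0
-- IRQ taken; context saved, return-PC = 5 --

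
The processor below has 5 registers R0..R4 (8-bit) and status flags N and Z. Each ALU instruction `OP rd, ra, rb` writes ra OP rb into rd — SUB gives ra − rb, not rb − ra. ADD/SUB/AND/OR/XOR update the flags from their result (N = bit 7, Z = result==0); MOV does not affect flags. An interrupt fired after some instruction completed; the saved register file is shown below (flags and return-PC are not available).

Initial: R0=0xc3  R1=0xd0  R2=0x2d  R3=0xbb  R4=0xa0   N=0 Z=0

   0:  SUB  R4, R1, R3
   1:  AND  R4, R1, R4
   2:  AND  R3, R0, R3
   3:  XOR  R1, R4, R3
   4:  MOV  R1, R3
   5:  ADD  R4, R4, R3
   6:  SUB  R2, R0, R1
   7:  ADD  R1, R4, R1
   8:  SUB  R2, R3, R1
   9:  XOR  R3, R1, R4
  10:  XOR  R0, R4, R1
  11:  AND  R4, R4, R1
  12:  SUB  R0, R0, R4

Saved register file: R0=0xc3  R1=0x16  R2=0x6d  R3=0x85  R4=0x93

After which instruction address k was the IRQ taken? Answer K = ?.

K = 9

after  0: R0=0xc3 R1=0xd0 R2=0x2d R3=0xbb R4=0x15  N=0 Z=0
after  1: R0=0xc3 R1=0xd0 R2=0x2d R3=0xbb R4=0x10  N=0 Z=0
after  2: R0=0xc3 R1=0xd0 R2=0x2d R3=0x83 R4=0x10  N=1 Z=0
after  3: R0=0xc3 R1=0x93 R2=0x2d R3=0x83 R4=0x10  N=1 Z=0
after  4: R0=0xc3 R1=0x83 R2=0x2d R3=0x83 R4=0x10  N=1 Z=0
after  5: R0=0xc3 R1=0x83 R2=0x2d R3=0x83 R4=0x93  N=1 Z=0
after  6: R0=0xc3 R1=0x83 R2=0x40 R3=0x83 R4=0x93  N=0 Z=0
after  7: R0=0xc3 R1=0x16 R2=0x40 R3=0x83 R4=0x93  N=0 Z=0
after  8: R0=0xc3 R1=0x16 R2=0x6d R3=0x83 R4=0x93  N=0 Z=0
after  9: R0=0xc3 R1=0x16 R2=0x6d R3=0x85 R4=0x93  N=1 Z=0
-- IRQ taken; context saved, return-PC = 10 --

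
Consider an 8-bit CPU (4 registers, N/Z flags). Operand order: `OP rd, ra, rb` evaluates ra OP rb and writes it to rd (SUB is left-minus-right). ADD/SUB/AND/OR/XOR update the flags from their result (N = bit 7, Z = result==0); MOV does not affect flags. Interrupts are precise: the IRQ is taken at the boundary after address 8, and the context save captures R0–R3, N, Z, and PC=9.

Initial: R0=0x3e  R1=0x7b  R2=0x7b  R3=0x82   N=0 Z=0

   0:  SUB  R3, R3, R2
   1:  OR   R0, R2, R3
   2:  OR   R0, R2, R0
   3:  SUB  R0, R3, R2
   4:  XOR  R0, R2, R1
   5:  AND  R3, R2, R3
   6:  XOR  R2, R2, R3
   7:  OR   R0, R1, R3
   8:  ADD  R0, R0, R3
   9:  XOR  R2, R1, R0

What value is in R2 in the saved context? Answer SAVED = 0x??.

after  0: R0=0x3e R1=0x7b R2=0x7b R3=0x07  N=0 Z=0
after  1: R0=0x7f R1=0x7b R2=0x7b R3=0x07  N=0 Z=0
after  2: R0=0x7f R1=0x7b R2=0x7b R3=0x07  N=0 Z=0
after  3: R0=0x8c R1=0x7b R2=0x7b R3=0x07  N=1 Z=0
after  4: R0=0x00 R1=0x7b R2=0x7b R3=0x07  N=0 Z=1
after  5: R0=0x00 R1=0x7b R2=0x7b R3=0x03  N=0 Z=0
after  6: R0=0x00 R1=0x7b R2=0x78 R3=0x03  N=0 Z=0
after  7: R0=0x7b R1=0x7b R2=0x78 R3=0x03  N=0 Z=0
after  8: R0=0x7e R1=0x7b R2=0x78 R3=0x03  N=0 Z=0
-- IRQ taken; context saved, return-PC = 9 --

SAVED = 0x78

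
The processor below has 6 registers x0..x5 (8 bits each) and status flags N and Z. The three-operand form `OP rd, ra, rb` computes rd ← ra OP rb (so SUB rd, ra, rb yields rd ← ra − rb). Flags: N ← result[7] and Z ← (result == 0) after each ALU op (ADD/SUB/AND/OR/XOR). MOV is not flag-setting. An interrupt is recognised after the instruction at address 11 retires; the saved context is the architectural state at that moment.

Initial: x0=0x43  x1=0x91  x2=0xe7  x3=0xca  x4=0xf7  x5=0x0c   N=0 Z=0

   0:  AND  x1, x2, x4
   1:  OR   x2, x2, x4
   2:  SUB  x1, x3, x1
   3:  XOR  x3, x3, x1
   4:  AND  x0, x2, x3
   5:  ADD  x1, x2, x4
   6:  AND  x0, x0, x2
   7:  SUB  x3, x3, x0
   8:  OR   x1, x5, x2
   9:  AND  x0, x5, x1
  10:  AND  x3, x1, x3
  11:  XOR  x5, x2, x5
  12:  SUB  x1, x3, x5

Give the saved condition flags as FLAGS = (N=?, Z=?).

FLAGS = (N=1, Z=0)

after  0: x0=0x43 x1=0xe7 x2=0xe7 x3=0xca x4=0xf7 x5=0x0c  N=1 Z=0
after  1: x0=0x43 x1=0xe7 x2=0xf7 x3=0xca x4=0xf7 x5=0x0c  N=1 Z=0
after  2: x0=0x43 x1=0xe3 x2=0xf7 x3=0xca x4=0xf7 x5=0x0c  N=1 Z=0
after  3: x0=0x43 x1=0xe3 x2=0xf7 x3=0x29 x4=0xf7 x5=0x0c  N=0 Z=0
after  4: x0=0x21 x1=0xe3 x2=0xf7 x3=0x29 x4=0xf7 x5=0x0c  N=0 Z=0
after  5: x0=0x21 x1=0xee x2=0xf7 x3=0x29 x4=0xf7 x5=0x0c  N=1 Z=0
after  6: x0=0x21 x1=0xee x2=0xf7 x3=0x29 x4=0xf7 x5=0x0c  N=0 Z=0
after  7: x0=0x21 x1=0xee x2=0xf7 x3=0x08 x4=0xf7 x5=0x0c  N=0 Z=0
after  8: x0=0x21 x1=0xff x2=0xf7 x3=0x08 x4=0xf7 x5=0x0c  N=1 Z=0
after  9: x0=0x0c x1=0xff x2=0xf7 x3=0x08 x4=0xf7 x5=0x0c  N=0 Z=0
after 10: x0=0x0c x1=0xff x2=0xf7 x3=0x08 x4=0xf7 x5=0x0c  N=0 Z=0
after 11: x0=0x0c x1=0xff x2=0xf7 x3=0x08 x4=0xf7 x5=0xfb  N=1 Z=0
-- IRQ taken; context saved, return-PC = 12 --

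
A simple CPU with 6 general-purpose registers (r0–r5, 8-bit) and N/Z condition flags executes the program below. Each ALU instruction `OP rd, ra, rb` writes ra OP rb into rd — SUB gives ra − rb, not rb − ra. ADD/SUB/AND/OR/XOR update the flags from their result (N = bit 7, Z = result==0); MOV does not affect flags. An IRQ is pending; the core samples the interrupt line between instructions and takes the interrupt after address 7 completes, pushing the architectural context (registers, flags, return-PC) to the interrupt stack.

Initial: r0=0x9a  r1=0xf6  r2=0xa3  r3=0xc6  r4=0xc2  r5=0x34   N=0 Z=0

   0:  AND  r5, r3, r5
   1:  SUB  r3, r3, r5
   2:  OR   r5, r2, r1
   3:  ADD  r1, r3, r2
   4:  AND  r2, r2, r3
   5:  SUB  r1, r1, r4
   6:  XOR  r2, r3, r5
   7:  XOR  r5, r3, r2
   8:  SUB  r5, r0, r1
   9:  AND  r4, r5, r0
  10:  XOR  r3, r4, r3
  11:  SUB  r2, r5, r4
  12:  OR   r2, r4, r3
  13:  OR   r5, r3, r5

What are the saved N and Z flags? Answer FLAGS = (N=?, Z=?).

after  0: r0=0x9a r1=0xf6 r2=0xa3 r3=0xc6 r4=0xc2 r5=0x04  N=0 Z=0
after  1: r0=0x9a r1=0xf6 r2=0xa3 r3=0xc2 r4=0xc2 r5=0x04  N=1 Z=0
after  2: r0=0x9a r1=0xf6 r2=0xa3 r3=0xc2 r4=0xc2 r5=0xf7  N=1 Z=0
after  3: r0=0x9a r1=0x65 r2=0xa3 r3=0xc2 r4=0xc2 r5=0xf7  N=0 Z=0
after  4: r0=0x9a r1=0x65 r2=0x82 r3=0xc2 r4=0xc2 r5=0xf7  N=1 Z=0
after  5: r0=0x9a r1=0xa3 r2=0x82 r3=0xc2 r4=0xc2 r5=0xf7  N=1 Z=0
after  6: r0=0x9a r1=0xa3 r2=0x35 r3=0xc2 r4=0xc2 r5=0xf7  N=0 Z=0
after  7: r0=0x9a r1=0xa3 r2=0x35 r3=0xc2 r4=0xc2 r5=0xf7  N=1 Z=0
-- IRQ taken; context saved, return-PC = 8 --

FLAGS = (N=1, Z=0)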